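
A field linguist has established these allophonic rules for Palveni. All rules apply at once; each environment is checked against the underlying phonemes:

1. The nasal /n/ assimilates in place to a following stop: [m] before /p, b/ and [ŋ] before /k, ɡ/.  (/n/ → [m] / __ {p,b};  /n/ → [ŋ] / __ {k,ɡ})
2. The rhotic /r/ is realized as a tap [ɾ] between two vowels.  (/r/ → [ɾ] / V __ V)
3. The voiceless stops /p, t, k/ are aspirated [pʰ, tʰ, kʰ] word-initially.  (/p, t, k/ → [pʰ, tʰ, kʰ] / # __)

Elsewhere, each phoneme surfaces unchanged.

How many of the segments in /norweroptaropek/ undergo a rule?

Segments that undergo a rule: /r/ → [ɾ] (rule 2); /r/ → [ɾ] (rule 2).
All other segments surface unchanged.

2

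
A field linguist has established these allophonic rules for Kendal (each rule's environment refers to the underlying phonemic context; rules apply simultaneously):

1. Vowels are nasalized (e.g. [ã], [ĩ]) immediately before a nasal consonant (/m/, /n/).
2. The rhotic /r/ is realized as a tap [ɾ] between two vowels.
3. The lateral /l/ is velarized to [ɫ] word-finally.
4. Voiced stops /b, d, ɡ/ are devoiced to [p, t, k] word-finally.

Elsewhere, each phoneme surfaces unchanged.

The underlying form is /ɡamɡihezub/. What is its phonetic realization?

/ɡ/ — word-initial; rule 4 does not apply here → [ɡ].
/a/ (between /ɡ/ and /m/): before a nasal consonant, so rule 1 applies → [ã].
/ɡ/ (between /m/ and /i/): rule 4 targets it, but not word-finally → unchanged [ɡ].
/i/ (between /ɡ/ and /h/) fails the environment for rule 1, so it stays [i].
/e/ — between /h/ and /z/; rule 1 does not apply here → [e].
/u/ (between /z/ and /b/) is in the target of rule 1 but the environment (before a nasal consonant) is not met → [u].
/b/ (word-final) occurs word-finally → [p] by rule 4.

[ɡãmɡihezup]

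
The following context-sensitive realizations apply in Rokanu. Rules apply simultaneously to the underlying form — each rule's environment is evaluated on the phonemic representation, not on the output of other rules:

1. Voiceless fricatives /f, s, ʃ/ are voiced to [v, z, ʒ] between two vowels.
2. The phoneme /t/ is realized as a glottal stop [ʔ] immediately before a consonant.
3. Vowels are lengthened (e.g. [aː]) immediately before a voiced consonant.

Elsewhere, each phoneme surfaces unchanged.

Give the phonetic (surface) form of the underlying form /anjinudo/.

[aːnjiːnuːdo]

/a/ (word-initial) occurs before a voiced consonant → [aː] by rule 3.
/n/ stays [n].
/j/ (between /n/ and /i/): no rule targets it → [j].
/i/ (between /j/ and /n/) occurs before a voiced consonant → [iː] by rule 3.
/n/ (between /i/ and /u/) is unaffected → [n].
/u/ meets the environment for rule 3 (before a voiced consonant) → [uː].
/d/ (between /u/ and /o/) is unaffected → [d].
/o/ (word-final) fails the environment for rule 3, so it stays [o].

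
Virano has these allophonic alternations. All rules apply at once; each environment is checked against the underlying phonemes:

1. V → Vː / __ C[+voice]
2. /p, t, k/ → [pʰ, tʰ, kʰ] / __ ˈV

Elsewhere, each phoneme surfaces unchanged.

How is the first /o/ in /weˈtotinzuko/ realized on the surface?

/o/ — between /t/ and /t/; rule 1 does not apply here → [o].

[o]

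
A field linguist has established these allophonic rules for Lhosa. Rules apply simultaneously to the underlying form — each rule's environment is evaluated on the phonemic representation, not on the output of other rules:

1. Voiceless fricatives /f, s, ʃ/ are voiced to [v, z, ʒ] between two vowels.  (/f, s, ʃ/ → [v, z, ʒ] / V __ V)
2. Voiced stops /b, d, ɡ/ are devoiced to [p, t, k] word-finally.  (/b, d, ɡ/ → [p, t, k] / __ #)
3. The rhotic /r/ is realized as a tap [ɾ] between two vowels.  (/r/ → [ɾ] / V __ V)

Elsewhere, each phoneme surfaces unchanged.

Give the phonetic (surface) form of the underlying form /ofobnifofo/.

/o/ — not in any rule's target class → [o].
/f/ — between /o/ and /o/, between two vowels — surfaces as [v] (rule 1).
/o/ (between /f/ and /b/): no rule targets it → [o].
/b/ (between /o/ and /n/) is in the target of rule 2 but the environment (word-finally) is not met → [b].
/n/ (between /b/ and /i/): no rule targets it → [n].
/i/ (between /n/ and /f/): no rule targets it → [i].
/f/ meets the environment for rule 1 (between two vowels) → [v].
/o/ (between /f/ and /f/) is unaffected → [o].
/f/ meets the environment for rule 1 (between two vowels) → [v].
/o/ (word-final) is unaffected → [o].

[ovobnivovo]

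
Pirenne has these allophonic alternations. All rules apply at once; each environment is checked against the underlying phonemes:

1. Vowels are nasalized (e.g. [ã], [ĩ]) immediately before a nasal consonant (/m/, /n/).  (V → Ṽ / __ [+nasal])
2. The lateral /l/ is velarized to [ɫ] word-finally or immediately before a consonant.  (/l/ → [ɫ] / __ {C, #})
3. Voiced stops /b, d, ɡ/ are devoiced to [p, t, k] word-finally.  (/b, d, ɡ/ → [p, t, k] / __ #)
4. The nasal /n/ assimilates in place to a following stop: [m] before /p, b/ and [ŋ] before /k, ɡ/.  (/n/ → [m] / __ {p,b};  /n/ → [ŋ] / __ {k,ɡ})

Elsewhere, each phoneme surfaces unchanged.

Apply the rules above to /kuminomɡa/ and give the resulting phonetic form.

[kũmĩnõmɡa]

/k/ stays [k].
/u/ (between /k/ and /m/) occurs before a nasal consonant → [ũ] by rule 1.
/m/ stays [m].
Rule 1 applies to /i/ (between /m/ and /n/: before a nasal consonant) → [ĩ].
/n/ (between /i/ and /o/): rule 4 targets it, but not before a labial or velar stop → unchanged [n].
/o/ (between /n/ and /m/) occurs before a nasal consonant → [õ] by rule 1.
/m/ (between /o/ and /ɡ/): no rule targets it → [m].
/ɡ/ — between /m/ and /a/; rule 3 does not apply here → [ɡ].
/a/ — word-final; rule 1 does not apply here → [a].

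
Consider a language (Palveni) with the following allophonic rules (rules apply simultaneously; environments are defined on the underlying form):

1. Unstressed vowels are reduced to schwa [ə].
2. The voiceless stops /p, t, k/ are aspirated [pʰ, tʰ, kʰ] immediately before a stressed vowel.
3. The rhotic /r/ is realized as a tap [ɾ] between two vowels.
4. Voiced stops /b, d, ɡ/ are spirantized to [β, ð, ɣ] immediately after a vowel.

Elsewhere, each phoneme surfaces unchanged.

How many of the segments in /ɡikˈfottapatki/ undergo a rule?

4

Segments that undergo a rule: /i/ → [ə] (rule 1); /a/ → [ə] (rule 1); /a/ → [ə] (rule 1); /i/ → [ə] (rule 1).
All other segments surface unchanged.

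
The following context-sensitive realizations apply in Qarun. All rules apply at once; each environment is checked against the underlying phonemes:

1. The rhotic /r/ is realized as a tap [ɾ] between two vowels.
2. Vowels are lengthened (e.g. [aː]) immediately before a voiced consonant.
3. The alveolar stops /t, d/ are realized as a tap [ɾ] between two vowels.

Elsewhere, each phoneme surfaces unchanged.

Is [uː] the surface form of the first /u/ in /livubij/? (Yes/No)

/u/ (between /v/ and /b/): before a voiced consonant, so rule 2 applies → [uː].
The actual realization is [uː], which matches [uː].

Yes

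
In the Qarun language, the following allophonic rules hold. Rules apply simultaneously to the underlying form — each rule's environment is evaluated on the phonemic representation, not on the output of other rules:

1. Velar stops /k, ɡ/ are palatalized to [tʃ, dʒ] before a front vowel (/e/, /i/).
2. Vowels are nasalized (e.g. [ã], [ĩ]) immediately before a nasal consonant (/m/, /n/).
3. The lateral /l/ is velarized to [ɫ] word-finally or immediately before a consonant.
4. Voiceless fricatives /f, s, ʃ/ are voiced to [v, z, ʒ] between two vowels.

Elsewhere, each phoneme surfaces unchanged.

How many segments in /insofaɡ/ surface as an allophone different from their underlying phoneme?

2

Segments that undergo a rule: /i/ → [ĩ] (rule 2); /f/ → [v] (rule 4).
All other segments surface unchanged.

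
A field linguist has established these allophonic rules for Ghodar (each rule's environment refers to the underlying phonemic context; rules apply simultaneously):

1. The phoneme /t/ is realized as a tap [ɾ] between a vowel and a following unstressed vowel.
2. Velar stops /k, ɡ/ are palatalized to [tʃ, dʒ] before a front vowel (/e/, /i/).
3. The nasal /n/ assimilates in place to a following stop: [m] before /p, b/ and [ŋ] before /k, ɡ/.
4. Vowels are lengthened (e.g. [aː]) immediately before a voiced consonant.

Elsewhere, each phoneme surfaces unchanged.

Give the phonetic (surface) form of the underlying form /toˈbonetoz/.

/t/ (word-initial) fails the environment for rule 1, so it stays [t].
/o/ — between /t/ and /b/, before a voiced consonant — surfaces as [oː] (rule 4).
/b/ (between /o/ and /o/) is unaffected → [b].
/o/ — between /b/ and /n/, before a voiced consonant — surfaces as [oː] (rule 4).
/n/ — between /o/ and /e/; rule 3 does not apply here → [n].
/e/ (between /n/ and /t/) is in the target of rule 4 but the environment (before a voiced consonant) is not met → [e].
/t/ — between /e/ and /o/, between a vowel and a following unstressed vowel — surfaces as [ɾ] (rule 1).
/o/ meets the environment for rule 4 (before a voiced consonant) → [oː].
/z/ stays [z].

[toːˈboːneɾoːz]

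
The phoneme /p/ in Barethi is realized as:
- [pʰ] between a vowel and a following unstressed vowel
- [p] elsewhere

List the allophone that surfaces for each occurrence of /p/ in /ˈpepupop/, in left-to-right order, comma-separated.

Occurrence 1 (position 1): no conditioning environment matches → elsewhere allophone [p].
Occurrence 2 (position 3): between a vowel and a following unstressed vowel → [pʰ].
Occurrence 3 (position 5): between a vowel and a following unstressed vowel → [pʰ].
Occurrence 4 (position 7): no conditioning environment matches → elsewhere allophone [p].

[p], [pʰ], [pʰ], [p]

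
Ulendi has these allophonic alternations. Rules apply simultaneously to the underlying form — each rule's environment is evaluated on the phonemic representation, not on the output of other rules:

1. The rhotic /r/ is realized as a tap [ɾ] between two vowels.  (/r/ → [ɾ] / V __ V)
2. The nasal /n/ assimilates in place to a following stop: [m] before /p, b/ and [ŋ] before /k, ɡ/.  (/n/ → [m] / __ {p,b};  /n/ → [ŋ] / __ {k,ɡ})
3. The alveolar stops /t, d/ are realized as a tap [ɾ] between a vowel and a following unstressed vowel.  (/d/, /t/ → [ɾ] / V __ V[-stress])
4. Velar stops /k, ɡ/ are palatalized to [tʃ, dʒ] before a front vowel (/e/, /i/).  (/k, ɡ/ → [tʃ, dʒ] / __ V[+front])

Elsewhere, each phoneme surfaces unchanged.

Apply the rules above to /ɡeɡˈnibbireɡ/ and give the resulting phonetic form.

[dʒeɡˈnibbiɾeɡ]

/ɡ/ meets the environment for rule 4 (before a front vowel) → [dʒ].
/e/ (between /ɡ/ and /ɡ/) is unaffected → [e].
/ɡ/ (between /e/ and /n/): rule 4 targets it, but not before a front vowel → unchanged [ɡ].
/n/ (between /ɡ/ and /i/) fails the environment for rule 2, so it stays [n].
/i/ — not in any rule's target class → [i].
/b/ (between /i/ and /b/) is unaffected → [b].
/b/ — not in any rule's target class → [b].
/i/ — not in any rule's target class → [i].
Rule 1 applies to /r/ (between /i/ and /e/: between two vowels) → [ɾ].
/e/ stays [e].
/ɡ/ (word-final) fails the environment for rule 4, so it stays [ɡ].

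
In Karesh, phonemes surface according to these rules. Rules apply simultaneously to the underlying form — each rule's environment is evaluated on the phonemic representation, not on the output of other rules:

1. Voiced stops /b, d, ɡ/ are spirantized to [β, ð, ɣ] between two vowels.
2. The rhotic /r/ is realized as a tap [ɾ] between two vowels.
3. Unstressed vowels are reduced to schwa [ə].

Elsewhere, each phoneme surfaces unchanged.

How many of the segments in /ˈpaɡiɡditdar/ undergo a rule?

4

Segments that undergo a rule: /ɡ/ → [ɣ] (rule 1); /i/ → [ə] (rule 3); /i/ → [ə] (rule 3); /a/ → [ə] (rule 3).
All other segments surface unchanged.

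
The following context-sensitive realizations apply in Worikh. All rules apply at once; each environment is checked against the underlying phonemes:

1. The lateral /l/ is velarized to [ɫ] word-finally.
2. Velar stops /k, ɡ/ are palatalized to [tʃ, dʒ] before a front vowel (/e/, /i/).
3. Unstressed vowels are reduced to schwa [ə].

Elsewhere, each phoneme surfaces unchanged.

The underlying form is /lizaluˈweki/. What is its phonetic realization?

[ləzələˈwetʃə]

/l/ (word-initial) fails the environment for rule 1, so it stays [l].
/i/ (between /l/ and /z/) occurs in an unstressed syllable → [ə] by rule 3.
/a/ (between /z/ and /l/) occurs in an unstressed syllable → [ə] by rule 3.
/l/ (between /a/ and /u/): rule 1 targets it, but not word-finally → unchanged [l].
/u/ meets the environment for rule 3 (in an unstressed syllable) → [ə].
/e/ (between /w/ and /k/) is in the target of rule 3 but the environment (in an unstressed syllable) is not met → [e].
/k/ (between /e/ and /i/): before a front vowel, so rule 2 applies → [tʃ].
/i/ — word-final, in an unstressed syllable — surfaces as [ə] (rule 3).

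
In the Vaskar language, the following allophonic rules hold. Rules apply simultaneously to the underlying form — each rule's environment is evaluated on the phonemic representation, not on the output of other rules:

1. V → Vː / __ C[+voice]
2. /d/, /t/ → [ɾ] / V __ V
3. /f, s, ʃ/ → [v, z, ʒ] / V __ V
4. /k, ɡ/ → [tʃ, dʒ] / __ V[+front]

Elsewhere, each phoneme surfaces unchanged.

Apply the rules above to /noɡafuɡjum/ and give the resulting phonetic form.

/n/ (word-initial): no rule targets it → [n].
/o/ (between /n/ and /ɡ/) occurs before a voiced consonant → [oː] by rule 1.
/ɡ/ (between /o/ and /a/) is in the target of rule 4 but the environment (before a front vowel) is not met → [ɡ].
/a/ (between /ɡ/ and /f/): rule 1 targets it, but not before a voiced consonant → unchanged [a].
/f/ — between /a/ and /u/, between two vowels — surfaces as [v] (rule 3).
Rule 1 applies to /u/ (between /f/ and /ɡ/: before a voiced consonant) → [uː].
/ɡ/ — between /u/ and /j/; rule 4 does not apply here → [ɡ].
/j/ (between /ɡ/ and /u/) is unaffected → [j].
/u/ (between /j/ and /m/): before a voiced consonant, so rule 1 applies → [uː].
/m/ (word-final) is unaffected → [m].

[noːɡavuːɡjuːm]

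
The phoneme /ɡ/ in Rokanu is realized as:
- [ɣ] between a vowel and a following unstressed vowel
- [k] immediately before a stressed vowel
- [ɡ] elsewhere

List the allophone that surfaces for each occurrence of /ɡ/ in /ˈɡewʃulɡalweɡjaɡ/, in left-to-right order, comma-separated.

[k], [ɡ], [ɡ], [ɡ]

Occurrence 1 (position 1): immediately before a stressed vowel → [k].
Occurrence 2 (position 7): no conditioning environment matches → elsewhere allophone [ɡ].
Occurrence 3 (position 12): no conditioning environment matches → elsewhere allophone [ɡ].
Occurrence 4 (position 15): no conditioning environment matches → elsewhere allophone [ɡ].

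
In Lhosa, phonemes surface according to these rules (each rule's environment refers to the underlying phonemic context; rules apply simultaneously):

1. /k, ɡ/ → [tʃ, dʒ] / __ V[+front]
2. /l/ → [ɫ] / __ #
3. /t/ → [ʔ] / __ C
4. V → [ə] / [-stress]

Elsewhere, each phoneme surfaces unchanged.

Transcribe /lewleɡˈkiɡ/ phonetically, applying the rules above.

/l/ (word-initial) is in the target of rule 2 but the environment (word-finally) is not met → [l].
/e/ — between /l/ and /w/, in an unstressed syllable — surfaces as [ə] (rule 4).
/w/ stays [w].
/l/ — between /w/ and /e/; rule 2 does not apply here → [l].
/e/ — between /l/ and /ɡ/, in an unstressed syllable — surfaces as [ə] (rule 4).
/ɡ/ — between /e/ and /k/; rule 1 does not apply here → [ɡ].
/k/ — between /ɡ/ and /i/, before a front vowel — surfaces as [tʃ] (rule 1).
/i/ (between /k/ and /ɡ/) fails the environment for rule 4, so it stays [i].
/ɡ/ — word-final; rule 1 does not apply here → [ɡ].

[ləwləɡˈtʃiɡ]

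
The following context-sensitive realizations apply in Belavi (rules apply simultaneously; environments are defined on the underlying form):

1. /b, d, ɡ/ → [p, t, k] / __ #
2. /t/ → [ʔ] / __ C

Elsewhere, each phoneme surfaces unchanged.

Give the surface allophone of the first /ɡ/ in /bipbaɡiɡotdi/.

[ɡ]

/ɡ/ (between /a/ and /i/) fails the environment for rule 1, so it stays [ɡ].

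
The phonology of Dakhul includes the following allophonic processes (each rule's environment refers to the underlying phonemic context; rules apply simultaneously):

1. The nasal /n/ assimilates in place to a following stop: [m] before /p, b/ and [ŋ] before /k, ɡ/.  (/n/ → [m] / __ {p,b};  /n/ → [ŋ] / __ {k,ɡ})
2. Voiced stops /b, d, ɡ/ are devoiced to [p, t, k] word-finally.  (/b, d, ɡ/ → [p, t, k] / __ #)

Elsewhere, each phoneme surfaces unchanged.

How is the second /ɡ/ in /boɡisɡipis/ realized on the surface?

/ɡ/ (between /s/ and /i/): rule 2 targets it, but not word-finally → unchanged [ɡ].

[ɡ]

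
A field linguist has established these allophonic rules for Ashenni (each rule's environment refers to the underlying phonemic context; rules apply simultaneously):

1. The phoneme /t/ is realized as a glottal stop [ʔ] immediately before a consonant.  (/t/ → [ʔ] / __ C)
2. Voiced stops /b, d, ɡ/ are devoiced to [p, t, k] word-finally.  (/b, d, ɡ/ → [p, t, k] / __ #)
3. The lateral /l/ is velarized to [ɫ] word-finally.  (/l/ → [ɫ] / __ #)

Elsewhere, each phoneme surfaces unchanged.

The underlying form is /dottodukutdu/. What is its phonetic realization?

/d/ (word-initial) fails the environment for rule 2, so it stays [d].
/o/ — not in any rule's target class → [o].
/t/ (between /o/ and /t/) occurs immediately before a consonant → [ʔ] by rule 1.
/t/ — between /t/ and /o/; rule 1 does not apply here → [t].
/o/ — not in any rule's target class → [o].
/d/ — between /o/ and /u/; rule 2 does not apply here → [d].
/u/ stays [u].
/k/ (between /u/ and /u/): no rule targets it → [k].
/u/ (between /k/ and /t/): no rule targets it → [u].
/t/ (between /u/ and /d/) occurs immediately before a consonant → [ʔ] by rule 1.
/d/ (between /t/ and /u/) is in the target of rule 2 but the environment (word-finally) is not met → [d].
/u/ (word-final): no rule targets it → [u].

[doʔtodukuʔdu]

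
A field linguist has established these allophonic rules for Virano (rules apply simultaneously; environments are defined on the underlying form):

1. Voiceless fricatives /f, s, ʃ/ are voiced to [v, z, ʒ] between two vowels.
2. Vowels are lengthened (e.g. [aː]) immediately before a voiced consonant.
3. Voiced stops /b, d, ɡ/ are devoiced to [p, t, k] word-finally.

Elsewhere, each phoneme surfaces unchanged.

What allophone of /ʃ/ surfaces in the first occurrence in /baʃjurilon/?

[ʃ]

/ʃ/ (between /a/ and /j/) is in the target of rule 1 but the environment (between two vowels) is not met → [ʃ].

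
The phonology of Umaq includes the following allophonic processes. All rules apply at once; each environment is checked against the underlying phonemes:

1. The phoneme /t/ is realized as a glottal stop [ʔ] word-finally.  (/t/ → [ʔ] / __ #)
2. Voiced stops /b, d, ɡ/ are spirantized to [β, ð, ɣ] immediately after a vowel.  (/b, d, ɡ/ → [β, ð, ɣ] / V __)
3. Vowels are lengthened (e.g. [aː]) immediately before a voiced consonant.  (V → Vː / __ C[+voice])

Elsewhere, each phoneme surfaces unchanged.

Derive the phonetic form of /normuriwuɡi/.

[noːrmuːriːwuːɣi]

/n/ (word-initial) is unaffected → [n].
/o/ — between /n/ and /r/, before a voiced consonant — surfaces as [oː] (rule 3).
/r/ (between /o/ and /m/): no rule targets it → [r].
/m/ — not in any rule's target class → [m].
/u/ (between /m/ and /r/) occurs before a voiced consonant → [uː] by rule 3.
/r/ (between /u/ and /i/): no rule targets it → [r].
/i/ — between /r/ and /w/, before a voiced consonant — surfaces as [iː] (rule 3).
/w/ (between /i/ and /u/): no rule targets it → [w].
/u/ (between /w/ and /ɡ/) occurs before a voiced consonant → [uː] by rule 3.
/ɡ/ meets the environment for rule 2 (immediately after a vowel) → [ɣ].
/i/ (word-final) is in the target of rule 3 but the environment (before a voiced consonant) is not met → [i].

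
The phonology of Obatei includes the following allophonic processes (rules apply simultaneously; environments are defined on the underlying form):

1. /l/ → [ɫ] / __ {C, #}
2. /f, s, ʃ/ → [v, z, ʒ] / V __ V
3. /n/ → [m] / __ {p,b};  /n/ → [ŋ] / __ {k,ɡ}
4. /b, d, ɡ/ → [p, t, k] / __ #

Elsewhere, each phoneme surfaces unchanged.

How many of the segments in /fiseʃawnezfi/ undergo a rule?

2

Segments that undergo a rule: /s/ → [z] (rule 2); /ʃ/ → [ʒ] (rule 2).
All other segments surface unchanged.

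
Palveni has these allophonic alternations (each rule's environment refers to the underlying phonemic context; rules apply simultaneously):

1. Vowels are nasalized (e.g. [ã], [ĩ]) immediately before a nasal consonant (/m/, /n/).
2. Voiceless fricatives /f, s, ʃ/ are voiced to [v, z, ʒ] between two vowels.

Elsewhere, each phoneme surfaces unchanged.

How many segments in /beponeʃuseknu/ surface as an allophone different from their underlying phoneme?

Segments that undergo a rule: /o/ → [õ] (rule 1); /ʃ/ → [ʒ] (rule 2); /s/ → [z] (rule 2).
All other segments surface unchanged.

3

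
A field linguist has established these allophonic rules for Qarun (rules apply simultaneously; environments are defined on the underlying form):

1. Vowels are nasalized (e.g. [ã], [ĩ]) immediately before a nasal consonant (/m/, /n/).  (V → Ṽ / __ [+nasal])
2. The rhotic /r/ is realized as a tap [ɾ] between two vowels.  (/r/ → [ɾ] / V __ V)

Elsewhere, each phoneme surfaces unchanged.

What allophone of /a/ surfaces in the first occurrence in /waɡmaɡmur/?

[a]

/a/ (between /w/ and /ɡ/) fails the environment for rule 1, so it stays [a].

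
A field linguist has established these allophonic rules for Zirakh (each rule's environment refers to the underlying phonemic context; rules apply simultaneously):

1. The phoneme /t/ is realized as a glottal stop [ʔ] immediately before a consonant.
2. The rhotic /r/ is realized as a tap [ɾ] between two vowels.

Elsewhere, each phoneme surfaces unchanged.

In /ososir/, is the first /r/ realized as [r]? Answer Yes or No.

/r/ (word-final) is in the target of rule 2 but the environment (between two vowels) is not met → [r].
The actual realization is [r], which matches [r].

Yes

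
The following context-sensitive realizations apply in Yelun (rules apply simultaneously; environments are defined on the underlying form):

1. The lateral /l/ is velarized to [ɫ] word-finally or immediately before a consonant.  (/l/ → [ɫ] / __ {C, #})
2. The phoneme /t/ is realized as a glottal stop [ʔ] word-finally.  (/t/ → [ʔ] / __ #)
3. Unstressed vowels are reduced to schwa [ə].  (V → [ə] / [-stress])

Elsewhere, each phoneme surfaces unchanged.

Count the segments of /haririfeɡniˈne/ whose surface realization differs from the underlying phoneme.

Segments that undergo a rule: /a/ → [ə] (rule 3); /i/ → [ə] (rule 3); /i/ → [ə] (rule 3); /e/ → [ə] (rule 3); /i/ → [ə] (rule 3).
All other segments surface unchanged.

5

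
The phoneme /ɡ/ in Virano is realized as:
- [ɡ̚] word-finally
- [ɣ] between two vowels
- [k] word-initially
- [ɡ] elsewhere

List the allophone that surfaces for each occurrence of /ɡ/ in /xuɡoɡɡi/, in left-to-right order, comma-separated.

Occurrence 1 (position 3): between two vowels → [ɣ].
Occurrence 2 (position 5): no conditioning environment matches → elsewhere allophone [ɡ].
Occurrence 3 (position 6): no conditioning environment matches → elsewhere allophone [ɡ].

[ɣ], [ɡ], [ɡ]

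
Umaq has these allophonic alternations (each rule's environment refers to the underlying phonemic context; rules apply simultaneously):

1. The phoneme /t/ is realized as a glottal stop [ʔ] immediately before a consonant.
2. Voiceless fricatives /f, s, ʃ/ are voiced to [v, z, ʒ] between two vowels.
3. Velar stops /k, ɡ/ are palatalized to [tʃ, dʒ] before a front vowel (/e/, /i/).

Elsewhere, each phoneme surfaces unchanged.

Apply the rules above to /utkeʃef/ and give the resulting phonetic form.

/u/ (word-initial) is unaffected → [u].
/t/ — between /u/ and /k/, immediately before a consonant — surfaces as [ʔ] (rule 1).
Rule 3 applies to /k/ (between /t/ and /e/: before a front vowel) → [tʃ].
/e/ (between /k/ and /ʃ/): no rule targets it → [e].
/ʃ/ (between /e/ and /e/): between two vowels, so rule 2 applies → [ʒ].
/e/ (between /ʃ/ and /f/): no rule targets it → [e].
/f/ (word-final): rule 2 targets it, but not between two vowels → unchanged [f].

[uʔtʃeʒef]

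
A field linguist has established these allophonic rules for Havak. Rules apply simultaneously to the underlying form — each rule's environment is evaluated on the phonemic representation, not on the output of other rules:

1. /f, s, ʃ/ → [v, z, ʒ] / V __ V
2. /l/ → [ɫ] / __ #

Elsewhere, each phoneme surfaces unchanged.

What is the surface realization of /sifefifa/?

[siveviva]

/s/ — word-initial; rule 1 does not apply here → [s].
/i/ (between /s/ and /f/) is unaffected → [i].
/f/ meets the environment for rule 1 (between two vowels) → [v].
/e/ (between /f/ and /f/) is unaffected → [e].
/f/ meets the environment for rule 1 (between two vowels) → [v].
/i/ (between /f/ and /f/) is unaffected → [i].
Rule 1 applies to /f/ (between /i/ and /a/: between two vowels) → [v].
/a/ — not in any rule's target class → [a].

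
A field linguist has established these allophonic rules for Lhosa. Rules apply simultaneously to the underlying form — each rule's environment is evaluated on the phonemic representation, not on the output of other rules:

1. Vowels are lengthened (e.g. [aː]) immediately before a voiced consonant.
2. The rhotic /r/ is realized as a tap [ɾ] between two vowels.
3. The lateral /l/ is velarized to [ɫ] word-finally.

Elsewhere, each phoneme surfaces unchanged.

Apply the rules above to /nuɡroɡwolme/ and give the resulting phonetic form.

[nuːɡroːɡwoːlme]

/n/ stays [n].
/u/ (between /n/ and /ɡ/): before a voiced consonant, so rule 1 applies → [uː].
/ɡ/ (between /u/ and /r/): no rule targets it → [ɡ].
/r/ — between /ɡ/ and /o/; rule 2 does not apply here → [r].
Rule 1 applies to /o/ (between /r/ and /ɡ/: before a voiced consonant) → [oː].
/ɡ/ stays [ɡ].
/w/ (between /ɡ/ and /o/): no rule targets it → [w].
Rule 1 applies to /o/ (between /w/ and /l/: before a voiced consonant) → [oː].
/l/ (between /o/ and /m/) fails the environment for rule 3, so it stays [l].
/m/ (between /l/ and /e/): no rule targets it → [m].
/e/ (word-final): rule 1 targets it, but not before a voiced consonant → unchanged [e].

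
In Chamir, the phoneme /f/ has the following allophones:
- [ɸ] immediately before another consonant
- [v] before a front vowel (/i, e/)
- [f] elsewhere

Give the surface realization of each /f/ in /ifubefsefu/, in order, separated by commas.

Occurrence 1 (position 2): no conditioning environment matches → elsewhere allophone [f].
Occurrence 2 (position 6): immediately before another consonant → [ɸ].
Occurrence 3 (position 9): no conditioning environment matches → elsewhere allophone [f].

[f], [ɸ], [f]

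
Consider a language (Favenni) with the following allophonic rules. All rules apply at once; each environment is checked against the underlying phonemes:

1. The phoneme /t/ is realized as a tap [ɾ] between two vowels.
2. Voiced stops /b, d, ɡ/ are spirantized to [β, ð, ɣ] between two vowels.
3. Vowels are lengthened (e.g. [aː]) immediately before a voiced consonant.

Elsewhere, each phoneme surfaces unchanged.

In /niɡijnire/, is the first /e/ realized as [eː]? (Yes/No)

No

/e/ (word-final): rule 3 targets it, but not before a voiced consonant → unchanged [e].
The actual realization is [e], not [eː].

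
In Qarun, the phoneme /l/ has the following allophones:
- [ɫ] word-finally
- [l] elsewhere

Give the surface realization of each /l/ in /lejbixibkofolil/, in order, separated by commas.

Occurrence 1 (position 1): no conditioning environment matches → elsewhere allophone [l].
Occurrence 2 (position 13): no conditioning environment matches → elsewhere allophone [l].
Occurrence 3 (position 15): word-finally → [ɫ].

[l], [l], [ɫ]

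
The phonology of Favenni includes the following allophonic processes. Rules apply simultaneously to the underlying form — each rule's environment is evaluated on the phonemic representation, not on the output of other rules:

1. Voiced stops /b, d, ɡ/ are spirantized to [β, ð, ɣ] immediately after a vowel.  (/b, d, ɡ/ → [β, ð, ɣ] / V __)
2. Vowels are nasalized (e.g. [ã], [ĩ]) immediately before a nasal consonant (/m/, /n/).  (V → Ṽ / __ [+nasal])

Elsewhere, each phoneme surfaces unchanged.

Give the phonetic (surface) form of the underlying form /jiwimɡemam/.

[jiwĩmɡẽmãm]

/j/ (word-initial): no rule targets it → [j].
/i/ (between /j/ and /w/) is in the target of rule 2 but the environment (before a nasal consonant) is not met → [i].
/w/ stays [w].
/i/ (between /w/ and /m/): before a nasal consonant, so rule 2 applies → [ĩ].
/m/ (between /i/ and /ɡ/): no rule targets it → [m].
/ɡ/ (between /m/ and /e/) is in the target of rule 1 but the environment (immediately after a vowel) is not met → [ɡ].
/e/ (between /ɡ/ and /m/) occurs before a nasal consonant → [ẽ] by rule 2.
/m/ (between /e/ and /a/) is unaffected → [m].
/a/ (between /m/ and /m/) occurs before a nasal consonant → [ã] by rule 2.
/m/ — not in any rule's target class → [m].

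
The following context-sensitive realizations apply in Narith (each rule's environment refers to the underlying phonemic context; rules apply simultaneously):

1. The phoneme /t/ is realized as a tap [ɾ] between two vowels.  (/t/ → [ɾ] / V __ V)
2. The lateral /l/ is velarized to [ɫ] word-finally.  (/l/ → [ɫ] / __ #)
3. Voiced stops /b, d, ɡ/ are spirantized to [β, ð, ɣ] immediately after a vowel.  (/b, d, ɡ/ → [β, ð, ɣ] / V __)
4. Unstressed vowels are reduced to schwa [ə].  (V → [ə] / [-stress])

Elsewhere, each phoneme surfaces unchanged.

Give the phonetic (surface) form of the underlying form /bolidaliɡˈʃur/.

/b/ (word-initial): rule 3 targets it, but not immediately after a vowel → unchanged [b].
/o/ (between /b/ and /l/): in an unstressed syllable, so rule 4 applies → [ə].
/l/ (between /o/ and /i/) is in the target of rule 2 but the environment (word-finally) is not met → [l].
Rule 4 applies to /i/ (between /l/ and /d/: in an unstressed syllable) → [ə].
/d/ (between /i/ and /a/): immediately after a vowel, so rule 3 applies → [ð].
/a/ meets the environment for rule 4 (in an unstressed syllable) → [ə].
/l/ (between /a/ and /i/): rule 2 targets it, but not word-finally → unchanged [l].
/i/ (between /l/ and /ɡ/) occurs in an unstressed syllable → [ə] by rule 4.
/ɡ/ — between /i/ and /ʃ/, immediately after a vowel — surfaces as [ɣ] (rule 3).
/ʃ/ — not in any rule's target class → [ʃ].
/u/ (between /ʃ/ and /r/) fails the environment for rule 4, so it stays [u].
/r/ stays [r].

[bələðələɣˈʃur]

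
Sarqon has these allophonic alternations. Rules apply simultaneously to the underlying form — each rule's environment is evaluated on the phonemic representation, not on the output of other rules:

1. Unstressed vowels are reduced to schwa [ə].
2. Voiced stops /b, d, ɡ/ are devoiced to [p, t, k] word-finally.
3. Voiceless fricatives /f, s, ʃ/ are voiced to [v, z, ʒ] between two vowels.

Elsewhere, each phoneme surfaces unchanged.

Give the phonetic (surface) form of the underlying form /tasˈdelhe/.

/a/ (between /t/ and /s/) occurs in an unstressed syllable → [ə] by rule 1.
/s/ (between /a/ and /d/): rule 3 targets it, but not between two vowels → unchanged [s].
/d/ — between /s/ and /e/; rule 2 does not apply here → [d].
/e/ — between /d/ and /l/; rule 1 does not apply here → [e].
/e/ (word-final): in an unstressed syllable, so rule 1 applies → [ə].

[təsˈdelhə]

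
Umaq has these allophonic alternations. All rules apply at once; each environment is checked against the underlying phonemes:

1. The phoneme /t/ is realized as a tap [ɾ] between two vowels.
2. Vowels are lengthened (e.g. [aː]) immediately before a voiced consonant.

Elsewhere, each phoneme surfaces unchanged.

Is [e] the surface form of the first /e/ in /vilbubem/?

No

/e/ — between /b/ and /m/, before a voiced consonant — surfaces as [eː] (rule 2).
The actual realization is [eː], not [e].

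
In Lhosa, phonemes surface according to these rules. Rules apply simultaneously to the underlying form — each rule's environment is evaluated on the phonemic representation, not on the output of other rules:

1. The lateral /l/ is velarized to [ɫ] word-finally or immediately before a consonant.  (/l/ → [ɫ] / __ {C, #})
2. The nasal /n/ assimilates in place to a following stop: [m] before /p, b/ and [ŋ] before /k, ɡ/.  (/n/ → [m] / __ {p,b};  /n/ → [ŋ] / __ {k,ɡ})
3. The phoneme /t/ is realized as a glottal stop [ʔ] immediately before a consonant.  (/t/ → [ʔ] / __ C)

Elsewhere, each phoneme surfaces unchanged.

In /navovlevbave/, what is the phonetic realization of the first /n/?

/n/ — word-initial; rule 2 does not apply here → [n].

[n]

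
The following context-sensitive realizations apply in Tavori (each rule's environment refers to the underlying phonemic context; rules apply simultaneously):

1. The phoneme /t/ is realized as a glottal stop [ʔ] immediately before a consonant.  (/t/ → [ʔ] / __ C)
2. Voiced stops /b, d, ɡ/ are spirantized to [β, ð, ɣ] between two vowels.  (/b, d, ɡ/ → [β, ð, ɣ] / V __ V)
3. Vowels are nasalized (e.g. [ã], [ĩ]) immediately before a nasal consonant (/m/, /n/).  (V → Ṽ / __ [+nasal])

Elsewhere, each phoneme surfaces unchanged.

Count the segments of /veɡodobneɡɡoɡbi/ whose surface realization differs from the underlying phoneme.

2

Segments that undergo a rule: /ɡ/ → [ɣ] (rule 2); /d/ → [ð] (rule 2).
All other segments surface unchanged.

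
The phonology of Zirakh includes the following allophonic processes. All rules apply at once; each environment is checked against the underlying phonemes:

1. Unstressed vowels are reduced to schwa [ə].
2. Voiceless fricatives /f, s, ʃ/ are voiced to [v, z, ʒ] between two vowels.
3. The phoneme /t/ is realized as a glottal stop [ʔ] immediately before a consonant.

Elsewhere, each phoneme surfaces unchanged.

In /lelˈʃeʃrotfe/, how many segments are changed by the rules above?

4

Segments that undergo a rule: /e/ → [ə] (rule 1); /o/ → [ə] (rule 1); /t/ → [ʔ] (rule 3); /e/ → [ə] (rule 1).
All other segments surface unchanged.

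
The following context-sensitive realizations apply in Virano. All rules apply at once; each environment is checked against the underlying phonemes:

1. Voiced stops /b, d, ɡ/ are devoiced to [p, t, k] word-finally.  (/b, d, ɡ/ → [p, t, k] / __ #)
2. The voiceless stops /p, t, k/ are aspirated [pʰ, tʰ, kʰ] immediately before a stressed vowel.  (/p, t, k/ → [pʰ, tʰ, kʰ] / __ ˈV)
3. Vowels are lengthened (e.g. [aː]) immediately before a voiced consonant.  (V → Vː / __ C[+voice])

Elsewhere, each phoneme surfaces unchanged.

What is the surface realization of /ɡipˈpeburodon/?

[ɡipˈpʰeːbuːroːdoːn]

/ɡ/ (word-initial): rule 1 targets it, but not word-finally → unchanged [ɡ].
/i/ (between /ɡ/ and /p/): rule 3 targets it, but not before a voiced consonant → unchanged [i].
/p/ — between /i/ and /p/; rule 2 does not apply here → [p].
/p/ (between /p/ and /e/): immediately before a stressed vowel, so rule 2 applies → [pʰ].
/e/ (between /p/ and /b/): before a voiced consonant, so rule 3 applies → [eː].
/b/ (between /e/ and /u/) fails the environment for rule 1, so it stays [b].
/u/ meets the environment for rule 3 (before a voiced consonant) → [uː].
/o/ — between /r/ and /d/, before a voiced consonant — surfaces as [oː] (rule 3).
/d/ (between /o/ and /o/): rule 1 targets it, but not word-finally → unchanged [d].
Rule 3 applies to /o/ (between /d/ and /n/: before a voiced consonant) → [oː].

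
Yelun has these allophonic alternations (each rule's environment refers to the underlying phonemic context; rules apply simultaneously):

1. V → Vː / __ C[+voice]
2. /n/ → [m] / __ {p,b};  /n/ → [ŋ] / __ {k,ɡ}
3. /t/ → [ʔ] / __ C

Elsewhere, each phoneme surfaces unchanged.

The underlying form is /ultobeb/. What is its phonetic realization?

Rule 1 applies to /u/ (word-initial: before a voiced consonant) → [uː].
/t/ (between /l/ and /o/) fails the environment for rule 3, so it stays [t].
/o/ (between /t/ and /b/) occurs before a voiced consonant → [oː] by rule 1.
Rule 1 applies to /e/ (between /b/ and /b/: before a voiced consonant) → [eː].

[uːltoːbeːb]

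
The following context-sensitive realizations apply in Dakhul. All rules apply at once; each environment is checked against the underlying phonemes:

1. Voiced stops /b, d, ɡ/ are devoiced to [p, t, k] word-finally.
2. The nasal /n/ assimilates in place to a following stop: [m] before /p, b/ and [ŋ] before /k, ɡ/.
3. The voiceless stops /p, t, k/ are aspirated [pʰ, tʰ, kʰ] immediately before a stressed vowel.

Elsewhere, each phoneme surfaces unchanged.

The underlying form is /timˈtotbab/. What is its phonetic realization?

/t/ (word-initial) fails the environment for rule 3, so it stays [t].
/i/ stays [i].
/m/ (between /i/ and /t/): no rule targets it → [m].
/t/ (between /m/ and /o/): immediately before a stressed vowel, so rule 3 applies → [tʰ].
/o/ stays [o].
/t/ (between /o/ and /b/) fails the environment for rule 3, so it stays [t].
/b/ — between /t/ and /a/; rule 1 does not apply here → [b].
/a/ stays [a].
/b/ meets the environment for rule 1 (word-finally) → [p].

[timˈtʰotbap]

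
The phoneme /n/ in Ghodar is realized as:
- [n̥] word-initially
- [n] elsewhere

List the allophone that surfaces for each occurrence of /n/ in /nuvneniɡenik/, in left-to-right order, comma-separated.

Occurrence 1 (position 1): word-initially → [n̥].
Occurrence 2 (position 4): no conditioning environment matches → elsewhere allophone [n].
Occurrence 3 (position 6): no conditioning environment matches → elsewhere allophone [n].
Occurrence 4 (position 10): no conditioning environment matches → elsewhere allophone [n].

[n̥], [n], [n], [n]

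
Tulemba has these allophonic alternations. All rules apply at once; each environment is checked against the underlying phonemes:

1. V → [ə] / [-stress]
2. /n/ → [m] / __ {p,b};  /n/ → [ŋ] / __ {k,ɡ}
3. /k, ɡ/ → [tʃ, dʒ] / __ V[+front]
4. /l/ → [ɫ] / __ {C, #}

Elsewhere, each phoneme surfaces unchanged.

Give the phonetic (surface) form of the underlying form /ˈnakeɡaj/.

/n/ (word-initial) fails the environment for rule 2, so it stays [n].
/a/ (between /n/ and /k/) fails the environment for rule 1, so it stays [a].
/k/ — between /a/ and /e/, before a front vowel — surfaces as [tʃ] (rule 3).
/e/ (between /k/ and /ɡ/): in an unstressed syllable, so rule 1 applies → [ə].
/ɡ/ (between /e/ and /a/) fails the environment for rule 3, so it stays [ɡ].
/a/ — between /ɡ/ and /j/, in an unstressed syllable — surfaces as [ə] (rule 1).

[ˈnatʃəɡəj]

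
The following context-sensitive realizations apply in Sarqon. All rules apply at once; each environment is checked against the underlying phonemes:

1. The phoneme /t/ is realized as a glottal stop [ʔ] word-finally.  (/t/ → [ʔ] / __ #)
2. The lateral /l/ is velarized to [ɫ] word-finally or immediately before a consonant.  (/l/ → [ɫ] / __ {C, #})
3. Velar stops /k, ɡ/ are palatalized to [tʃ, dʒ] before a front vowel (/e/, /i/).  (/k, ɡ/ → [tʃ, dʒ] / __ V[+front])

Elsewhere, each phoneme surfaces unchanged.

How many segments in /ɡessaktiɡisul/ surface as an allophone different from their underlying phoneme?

3

Segments that undergo a rule: /ɡ/ → [dʒ] (rule 3); /ɡ/ → [dʒ] (rule 3); /l/ → [ɫ] (rule 2).
All other segments surface unchanged.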